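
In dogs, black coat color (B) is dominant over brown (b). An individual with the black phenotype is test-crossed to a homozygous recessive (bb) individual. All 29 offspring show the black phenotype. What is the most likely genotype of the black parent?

Test cross: ? × bb
All offspring are black.
If the unknown parent were heterozygous (Bb), about half of 29 offspring would be brown; none are. The unknown parent is most likely homozygous dominant (BB).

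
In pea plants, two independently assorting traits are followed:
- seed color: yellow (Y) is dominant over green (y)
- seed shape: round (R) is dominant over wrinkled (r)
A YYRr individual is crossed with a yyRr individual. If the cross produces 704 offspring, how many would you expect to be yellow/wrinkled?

Dihybrid cross YYRr × yyRr — consider each gene separately:
seed color: YY × yy → 4 Yy → 4 Y_ (out of 4)
seed shape: Rr × Rr → 1 RR, 2 Rr, 1 rr → 3 R_ : 1 rr (out of 4)
Combine (counts out of 4 × 4 = 16): yellow/round (Y_R_) = 4×3 = 12; yellow/wrinkled (Y_rr) = 4×1 = 4
Phenotype counts (out of 16): 12 yellow/round, 4 yellow/wrinkled
yellow/wrinkled: 4 out of 16 → fraction 1/4
Expected count = 1/4 × 704 = 176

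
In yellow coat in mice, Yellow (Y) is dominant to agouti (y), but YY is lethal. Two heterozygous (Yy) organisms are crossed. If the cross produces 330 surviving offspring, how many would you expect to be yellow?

Cross: Yy × Yy
Punnett square offspring (before lethality): 1 YY, 2 Yy, 1 yy
The YY genotype is lethal (embryos die); surviving offspring: 2 Yy, 1 yy
yellow: 2 out of 3 → fraction 2/3
Expected count = 2/3 × 330 = 220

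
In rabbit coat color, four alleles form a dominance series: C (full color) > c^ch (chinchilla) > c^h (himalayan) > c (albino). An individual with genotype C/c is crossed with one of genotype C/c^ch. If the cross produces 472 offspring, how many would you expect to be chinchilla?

Cross: C/c × C/c^ch
Allele dominance: C > c^ch > c^h > c
Offspring genotypes: 1 C/C, 1 C/c^ch, 1 C/c, 1 c^ch/c
Phenotype counts: 3 full color, 1 chinchilla
chinchilla: 1 out of 4 → fraction 1/4
Expected count = 1/4 × 472 = 118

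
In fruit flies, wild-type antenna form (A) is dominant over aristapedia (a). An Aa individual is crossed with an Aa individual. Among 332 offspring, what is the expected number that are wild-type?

Punnett square for Aa × Aa:
Offspring genotypes: 1 AA, 2 Aa, 1 aa
wild-type: 3, aristapedia: 1
wild-type: 3 out of 4 → fraction 3/4
Expected count = 3/4 × 332 = 249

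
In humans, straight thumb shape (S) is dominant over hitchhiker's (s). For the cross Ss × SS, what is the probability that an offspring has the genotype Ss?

Punnett square for Ss × SS:
Offspring genotypes: 2 SS, 2 Ss
Total offspring: 4
Count with target: 2
Probability: 2/4 = 1/2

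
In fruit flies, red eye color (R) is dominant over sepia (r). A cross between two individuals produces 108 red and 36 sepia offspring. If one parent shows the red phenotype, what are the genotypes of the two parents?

Observed offspring: 108 red, 36 sepia
The observed ratio simplifies to 3:1. Sepia (rr) offspring appear, so each parent must contribute one r allele. The parent stated to show red carries R, so it is Rr. The other parent is then either Rr or rr: Rr × rr would give a 1:1 split, whereas Rr × Rr gives 3:1 — matching the data. So both parents are heterozygous (Rr × Rr).
Parent genotypes: Rr × Rr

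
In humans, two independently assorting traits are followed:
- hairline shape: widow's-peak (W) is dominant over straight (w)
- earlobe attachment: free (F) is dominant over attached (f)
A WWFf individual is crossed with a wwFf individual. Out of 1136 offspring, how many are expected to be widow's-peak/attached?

Dihybrid cross WWFf × wwFf — consider each gene separately:
hairline shape: WW × ww → 4 Ww → 4 W_ (out of 4)
earlobe attachment: Ff × Ff → 1 FF, 2 Ff, 1 ff → 3 F_ : 1 ff (out of 4)
Combine (counts out of 4 × 4 = 16): widow's-peak/free (W_F_) = 4×3 = 12; widow's-peak/attached (W_ff) = 4×1 = 4
Phenotype counts (out of 16): 12 widow's-peak/free, 4 widow's-peak/attached
widow's-peak/attached: 4 out of 16 → fraction 1/4
Expected count = 1/4 × 1136 = 284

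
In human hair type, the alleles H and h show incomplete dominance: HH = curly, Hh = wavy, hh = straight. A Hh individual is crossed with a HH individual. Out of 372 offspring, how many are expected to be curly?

Punnett square for Hh × HH:
Offspring genotypes: 2 HH, 2 Hh
Phenotype counts: 2 curly, 2 wavy
curly: 2 out of 4 → fraction 1/2
Expected count = 1/2 × 372 = 186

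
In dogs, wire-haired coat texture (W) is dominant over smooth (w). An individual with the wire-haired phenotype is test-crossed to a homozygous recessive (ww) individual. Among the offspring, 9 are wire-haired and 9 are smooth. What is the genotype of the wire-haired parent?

Test cross: ? × ww
Offspring: 9 wire-haired, 9 smooth — approximately 1:1.
A 1:1 ratio in a test cross indicates the unknown parent is heterozygous (Ww).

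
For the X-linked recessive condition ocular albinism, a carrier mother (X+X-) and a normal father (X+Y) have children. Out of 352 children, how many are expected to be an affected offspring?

Cross: X+X- × X+Y
Offspring: 1 X+X+, 1 X+Y, 1 X+X-, 1 X-Y
Probability of an affected offspring: 1/4
Expected count = 1/4 × 352 = 88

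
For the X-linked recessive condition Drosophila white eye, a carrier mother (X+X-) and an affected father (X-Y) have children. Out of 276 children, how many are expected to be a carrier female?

Cross: X+X- × X-Y
Offspring: 1 X+X-, 1 X+Y, 1 X-X-, 1 X-Y
Probability of a carrier female: 1/4
Expected count = 1/4 × 276 = 69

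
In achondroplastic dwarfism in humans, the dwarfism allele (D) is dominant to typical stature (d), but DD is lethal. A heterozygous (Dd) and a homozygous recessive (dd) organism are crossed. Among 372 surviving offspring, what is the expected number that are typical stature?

Cross: Dd × dd
Punnett square offspring (before lethality): 2 Dd, 2 dd
No DD offspring are produced in this cross.
typical stature: 2 out of 4 → fraction 1/2
Expected count = 1/2 × 372 = 186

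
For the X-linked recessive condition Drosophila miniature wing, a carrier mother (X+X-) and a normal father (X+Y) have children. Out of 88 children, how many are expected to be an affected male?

Cross: X+X- × X+Y
Offspring: 1 X+X+, 1 X+Y, 1 X+X-, 1 X-Y
Probability of an affected male: 1/4
Expected count = 1/4 × 88 = 22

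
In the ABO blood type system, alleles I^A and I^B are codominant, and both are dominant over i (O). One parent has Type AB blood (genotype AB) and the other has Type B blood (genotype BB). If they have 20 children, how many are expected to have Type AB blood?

Cross: AB × BB
Possible offspring genotypes: 2 AB, 2 BB
Blood type counts: 2 Type AB, 2 Type B
Probability of Type AB: 2/4 = 1/2
Expected count = 1/2 × 20 = 10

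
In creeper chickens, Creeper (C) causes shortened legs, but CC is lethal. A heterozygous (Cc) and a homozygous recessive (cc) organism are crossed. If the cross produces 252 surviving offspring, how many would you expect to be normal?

Cross: Cc × cc
Punnett square offspring (before lethality): 2 Cc, 2 cc
No CC offspring are produced in this cross.
normal: 2 out of 4 → fraction 1/2
Expected count = 1/2 × 252 = 126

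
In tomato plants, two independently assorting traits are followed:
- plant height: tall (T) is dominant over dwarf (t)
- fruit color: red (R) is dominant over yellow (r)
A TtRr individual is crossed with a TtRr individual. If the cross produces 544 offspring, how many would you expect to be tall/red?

Dihybrid cross TtRr × TtRr — consider each gene separately:
plant height: Tt × Tt → 1 TT, 2 Tt, 1 tt → 3 T_ : 1 tt (out of 4)
fruit color: Rr × Rr → 1 RR, 2 Rr, 1 rr → 3 R_ : 1 rr (out of 4)
Combine (counts out of 4 × 4 = 16): tall/red (T_R_) = 3×3 = 9; tall/yellow (T_rr) = 3×1 = 3; dwarf/red (ttR_) = 1×3 = 3; dwarf/yellow (ttrr) = 1×1 = 1
Phenotype counts (out of 16): 9 tall/red, 3 tall/yellow, 3 dwarf/red, 1 dwarf/yellow
tall/red: 9 out of 16 → fraction 9/16
Expected count = 9/16 × 544 = 306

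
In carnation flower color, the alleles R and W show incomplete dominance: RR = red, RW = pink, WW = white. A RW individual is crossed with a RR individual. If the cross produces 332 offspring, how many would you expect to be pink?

Punnett square for RW × RR:
Offspring genotypes: 2 RR, 2 RW
Phenotype counts: 2 red, 2 pink
pink: 2 out of 4 → fraction 1/2
Expected count = 1/2 × 332 = 166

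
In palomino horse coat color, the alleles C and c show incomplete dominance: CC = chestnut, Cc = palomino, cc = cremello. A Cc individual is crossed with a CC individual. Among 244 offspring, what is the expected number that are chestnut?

Punnett square for Cc × CC:
Offspring genotypes: 2 CC, 2 Cc
Phenotype counts: 2 chestnut, 2 palomino
chestnut: 2 out of 4 → fraction 1/2
Expected count = 1/2 × 244 = 122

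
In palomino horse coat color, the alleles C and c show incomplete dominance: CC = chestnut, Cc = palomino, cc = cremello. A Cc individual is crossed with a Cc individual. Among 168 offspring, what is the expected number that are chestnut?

Punnett square for Cc × Cc:
Offspring genotypes: 1 CC, 2 Cc, 1 cc
Phenotype counts: 1 chestnut, 2 palomino, 1 cremello
chestnut: 1 out of 4 → fraction 1/4
Expected count = 1/4 × 168 = 42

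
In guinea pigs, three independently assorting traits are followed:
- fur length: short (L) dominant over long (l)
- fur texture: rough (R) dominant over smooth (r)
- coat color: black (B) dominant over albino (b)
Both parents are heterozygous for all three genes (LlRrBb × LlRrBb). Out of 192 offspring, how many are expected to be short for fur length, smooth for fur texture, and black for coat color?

Trihybrid cross: LlRrBb × LlRrBb
Each trait segregates independently with a 3:1 phenotypic ratio, so each gene contributes 3/4 (dominant) or 1/4 (recessive).
Target: short (fur length), smooth (fur texture), black (coat color)
Probability = product of independent per-trait probabilities
= 3/4 × 1/4 × 3/4 = 9/64
Expected count = 9/64 × 192 = 27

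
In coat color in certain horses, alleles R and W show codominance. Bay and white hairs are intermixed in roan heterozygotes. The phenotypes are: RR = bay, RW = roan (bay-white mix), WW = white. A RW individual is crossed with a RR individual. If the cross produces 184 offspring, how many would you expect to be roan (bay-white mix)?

Punnett square for RW × RR:
Offspring genotypes: 2 RR, 2 RW
Phenotype counts: 2 bay, 2 roan (bay-white mix)
roan (bay-white mix): 2 out of 4 → fraction 1/2
Expected count = 1/2 × 184 = 92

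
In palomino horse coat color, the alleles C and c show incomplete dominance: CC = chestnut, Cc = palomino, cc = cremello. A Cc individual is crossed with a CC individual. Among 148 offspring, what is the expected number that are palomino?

Punnett square for Cc × CC:
Offspring genotypes: 2 CC, 2 Cc
Phenotype counts: 2 chestnut, 2 palomino
palomino: 2 out of 4 → fraction 1/2
Expected count = 1/2 × 148 = 74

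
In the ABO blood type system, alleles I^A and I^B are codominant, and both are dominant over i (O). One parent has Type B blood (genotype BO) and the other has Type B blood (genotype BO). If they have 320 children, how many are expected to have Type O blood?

Cross: BO × BO
Possible offspring genotypes: 1 BB, 2 BO, 1 OO
Blood type counts: 3 Type B, 1 Type O
Probability of Type O: 1/4
Expected count = 1/4 × 320 = 80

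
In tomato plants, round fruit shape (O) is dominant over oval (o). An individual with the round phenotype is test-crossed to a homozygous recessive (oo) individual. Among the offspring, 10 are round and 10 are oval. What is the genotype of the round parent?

Test cross: ? × oo
Offspring: 10 round, 10 oval — approximately 1:1.
A 1:1 ratio in a test cross indicates the unknown parent is heterozygous (Oo).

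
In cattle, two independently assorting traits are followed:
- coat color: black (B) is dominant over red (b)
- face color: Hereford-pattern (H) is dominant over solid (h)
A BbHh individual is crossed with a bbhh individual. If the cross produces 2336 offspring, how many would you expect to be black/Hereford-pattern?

Dihybrid cross BbHh × bbhh — consider each gene separately:
coat color: Bb × bb → 2 Bb, 2 bb → 2 B_ : 2 bb (out of 4)
face color: Hh × hh → 2 Hh, 2 hh → 2 H_ : 2 hh (out of 4)
Combine (counts out of 4 × 4 = 16): black/Hereford-pattern (B_H_) = 2×2 = 4; black/solid (B_hh) = 2×2 = 4; red/Hereford-pattern (bbH_) = 2×2 = 4; red/solid (bbhh) = 2×2 = 4
Phenotype counts (out of 16): 4 black/Hereford-pattern, 4 black/solid, 4 red/Hereford-pattern, 4 red/solid
black/Hereford-pattern: 4 out of 16 → fraction 1/4
Expected count = 1/4 × 2336 = 584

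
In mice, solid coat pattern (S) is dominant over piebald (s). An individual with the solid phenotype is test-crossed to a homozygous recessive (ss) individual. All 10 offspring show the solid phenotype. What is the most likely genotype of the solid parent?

Test cross: ? × ss
All offspring are solid.
If the unknown parent were heterozygous (Ss), about half of 10 offspring would be piebald; none are. The unknown parent is most likely homozygous dominant (SS).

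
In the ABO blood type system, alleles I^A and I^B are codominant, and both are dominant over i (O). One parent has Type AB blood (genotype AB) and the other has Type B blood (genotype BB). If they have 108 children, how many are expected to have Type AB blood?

Cross: AB × BB
Possible offspring genotypes: 2 AB, 2 BB
Blood type counts: 2 Type AB, 2 Type B
Probability of Type AB: 2/4 = 1/2
Expected count = 1/2 × 108 = 54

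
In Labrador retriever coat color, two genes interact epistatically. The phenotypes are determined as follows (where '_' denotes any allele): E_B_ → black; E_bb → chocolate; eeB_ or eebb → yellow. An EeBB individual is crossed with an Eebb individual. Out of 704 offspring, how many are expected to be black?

Cross: EeBB × Eebb — consider each gene separately:
E gene: Ee × Ee → 1 EE, 2 Ee, 1 ee → 3 E_ : 1 ee (out of 4)
B gene: BB × bb → 4 Bb → 4 B_ (out of 4)
Genotype classes (out of 4 × 4 = 16): E_B_ = 3×4 = 12; eeB_ = 1×4 = 4
Apply the phenotype rules: E_B_ (12) → black; eeB_ (4) → yellow
Phenotype counts (out of 16): 12 black, 4 yellow
black: 12 out of 16 → fraction 3/4
Expected count = 3/4 × 704 = 528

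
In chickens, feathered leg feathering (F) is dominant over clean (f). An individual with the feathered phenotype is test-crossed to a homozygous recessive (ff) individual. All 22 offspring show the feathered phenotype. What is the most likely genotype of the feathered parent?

Test cross: ? × ff
All offspring are feathered.
If the unknown parent were heterozygous (Ff), about half of 22 offspring would be clean; none are. The unknown parent is most likely homozygous dominant (FF).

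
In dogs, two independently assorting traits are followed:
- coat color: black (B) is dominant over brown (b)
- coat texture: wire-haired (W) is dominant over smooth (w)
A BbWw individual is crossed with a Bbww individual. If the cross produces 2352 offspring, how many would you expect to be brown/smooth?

Dihybrid cross BbWw × Bbww — consider each gene separately:
coat color: Bb × Bb → 1 BB, 2 Bb, 1 bb → 3 B_ : 1 bb (out of 4)
coat texture: Ww × ww → 2 Ww, 2 ww → 2 W_ : 2 ww (out of 4)
Combine (counts out of 4 × 4 = 16): black/wire-haired (B_W_) = 3×2 = 6; black/smooth (B_ww) = 3×2 = 6; brown/wire-haired (bbW_) = 1×2 = 2; brown/smooth (bbww) = 1×2 = 2
Phenotype counts (out of 16): 6 black/wire-haired, 6 black/smooth, 2 brown/wire-haired, 2 brown/smooth
brown/smooth: 2 out of 16 → fraction 1/8
Expected count = 1/8 × 2352 = 294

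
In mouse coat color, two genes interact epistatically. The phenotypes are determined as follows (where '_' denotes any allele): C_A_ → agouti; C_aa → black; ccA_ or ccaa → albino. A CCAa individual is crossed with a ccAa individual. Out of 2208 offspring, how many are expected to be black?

Cross: CCAa × ccAa — consider each gene separately:
C gene: CC × cc → 4 Cc → 4 C_ (out of 4)
A gene: Aa × Aa → 1 AA, 2 Aa, 1 aa → 3 A_ : 1 aa (out of 4)
Genotype classes (out of 4 × 4 = 16): C_A_ = 4×3 = 12; C_aa = 4×1 = 4
Apply the phenotype rules: C_A_ (12) → agouti; C_aa (4) → black
Phenotype counts (out of 16): 12 agouti, 4 black
black: 4 out of 16 → fraction 1/4
Expected count = 1/4 × 2208 = 552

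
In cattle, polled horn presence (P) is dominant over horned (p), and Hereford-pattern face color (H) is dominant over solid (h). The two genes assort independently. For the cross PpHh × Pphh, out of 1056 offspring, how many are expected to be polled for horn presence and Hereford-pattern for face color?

Dihybrid cross PpHh × Pphh — consider each gene separately:
horn presence: Pp × Pp → 1 PP, 2 Pp, 1 pp → 3 P_ : 1 pp (out of 4)
face color: Hh × hh → 2 Hh, 2 hh → 2 H_ : 2 hh (out of 4)
Looking for: polled (P_) and Hereford-pattern (H_)
P(polled) = 3/4, P(Hereford-pattern) = 2/4
P(both) = 3/4 × 2/4 = 6/16 = 3/8
Expected count = 3/8 × 1056 = 396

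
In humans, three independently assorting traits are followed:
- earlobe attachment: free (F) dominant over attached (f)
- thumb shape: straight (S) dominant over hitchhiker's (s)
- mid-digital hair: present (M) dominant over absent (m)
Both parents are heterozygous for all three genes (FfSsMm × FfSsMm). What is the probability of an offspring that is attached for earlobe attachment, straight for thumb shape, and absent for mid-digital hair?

Trihybrid cross: FfSsMm × FfSsMm
Each trait segregates independently with a 3:1 phenotypic ratio, so each gene contributes 3/4 (dominant) or 1/4 (recessive).
Target: attached (earlobe attachment), straight (thumb shape), absent (mid-digital hair)
Probability = product of independent per-trait probabilities
= 1/4 × 3/4 × 1/4 = 3/64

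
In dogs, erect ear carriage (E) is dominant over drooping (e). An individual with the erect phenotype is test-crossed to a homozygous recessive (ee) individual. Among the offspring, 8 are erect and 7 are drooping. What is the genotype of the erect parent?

Test cross: ? × ee
Offspring: 8 erect, 7 drooping — approximately 1:1.
A 1:1 ratio in a test cross indicates the unknown parent is heterozygous (Ee).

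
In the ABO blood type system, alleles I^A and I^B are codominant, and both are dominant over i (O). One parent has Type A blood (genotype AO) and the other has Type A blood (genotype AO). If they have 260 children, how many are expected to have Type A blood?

Cross: AO × AO
Possible offspring genotypes: 1 AA, 2 AO, 1 OO
Blood type counts: 3 Type A, 1 Type O
Probability of Type A: 3/4
Expected count = 3/4 × 260 = 195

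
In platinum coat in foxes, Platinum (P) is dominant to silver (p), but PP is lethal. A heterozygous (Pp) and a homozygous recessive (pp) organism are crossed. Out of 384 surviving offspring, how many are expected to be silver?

Cross: Pp × pp
Punnett square offspring (before lethality): 2 Pp, 2 pp
No PP offspring are produced in this cross.
silver: 2 out of 4 → fraction 1/2
Expected count = 1/2 × 384 = 192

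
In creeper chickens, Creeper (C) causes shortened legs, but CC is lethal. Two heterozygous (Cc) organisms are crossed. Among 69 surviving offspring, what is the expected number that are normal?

Cross: Cc × Cc
Punnett square offspring (before lethality): 1 CC, 2 Cc, 1 cc
The CC genotype is lethal (embryos die); surviving offspring: 2 Cc, 1 cc
normal: 1 out of 3 → fraction 1/3
Expected count = 1/3 × 69 = 23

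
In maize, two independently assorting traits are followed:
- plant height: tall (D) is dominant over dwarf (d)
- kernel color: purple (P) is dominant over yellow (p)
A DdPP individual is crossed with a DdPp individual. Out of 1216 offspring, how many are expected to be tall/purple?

Dihybrid cross DdPP × DdPp — consider each gene separately:
plant height: Dd × Dd → 1 DD, 2 Dd, 1 dd → 3 D_ : 1 dd (out of 4)
kernel color: PP × Pp → 2 PP, 2 Pp → 4 P_ (out of 4)
Combine (counts out of 4 × 4 = 16): tall/purple (D_P_) = 3×4 = 12; dwarf/purple (ddP_) = 1×4 = 4
Phenotype counts (out of 16): 12 tall/purple, 4 dwarf/purple
tall/purple: 12 out of 16 → fraction 3/4
Expected count = 3/4 × 1216 = 912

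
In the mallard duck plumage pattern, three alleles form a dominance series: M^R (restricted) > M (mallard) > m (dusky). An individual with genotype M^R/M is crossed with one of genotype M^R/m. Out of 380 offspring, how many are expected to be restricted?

Cross: M^R/M × M^R/m
Allele dominance: M^R > M > m
Offspring genotypes: 1 M^R/M^R, 1 M^R/m, 1 M^R/M, 1 M/m
Phenotype counts: 3 restricted, 1 mallard
restricted: 3 out of 4 → fraction 3/4
Expected count = 3/4 × 380 = 285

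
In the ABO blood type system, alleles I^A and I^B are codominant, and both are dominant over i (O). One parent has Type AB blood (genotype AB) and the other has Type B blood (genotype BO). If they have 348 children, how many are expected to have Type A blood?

Cross: AB × BO
Possible offspring genotypes: 1 AB, 1 AO, 1 BB, 1 BO
Blood type counts: 1 Type AB, 1 Type A, 2 Type B
Probability of Type A: 1/4
Expected count = 1/4 × 348 = 87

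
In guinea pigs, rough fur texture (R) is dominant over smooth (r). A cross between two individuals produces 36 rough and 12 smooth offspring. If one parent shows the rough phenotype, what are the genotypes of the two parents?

Observed offspring: 36 rough, 12 smooth
The observed ratio simplifies to 3:1. Smooth (rr) offspring appear, so each parent must contribute one r allele. The parent stated to show rough carries R, so it is Rr. The other parent is then either Rr or rr: Rr × rr would give a 1:1 split, whereas Rr × Rr gives 3:1 — matching the data. So both parents are heterozygous (Rr × Rr).
Parent genotypes: Rr × Rr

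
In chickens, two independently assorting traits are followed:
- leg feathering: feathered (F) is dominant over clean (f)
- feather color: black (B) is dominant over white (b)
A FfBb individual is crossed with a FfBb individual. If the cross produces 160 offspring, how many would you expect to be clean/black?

Dihybrid cross FfBb × FfBb — consider each gene separately:
leg feathering: Ff × Ff → 1 FF, 2 Ff, 1 ff → 3 F_ : 1 ff (out of 4)
feather color: Bb × Bb → 1 BB, 2 Bb, 1 bb → 3 B_ : 1 bb (out of 4)
Combine (counts out of 4 × 4 = 16): feathered/black (F_B_) = 3×3 = 9; feathered/white (F_bb) = 3×1 = 3; clean/black (ffB_) = 1×3 = 3; clean/white (ffbb) = 1×1 = 1
Phenotype counts (out of 16): 9 feathered/black, 3 feathered/white, 3 clean/black, 1 clean/white
clean/black: 3 out of 16 → fraction 3/16
Expected count = 3/16 × 160 = 30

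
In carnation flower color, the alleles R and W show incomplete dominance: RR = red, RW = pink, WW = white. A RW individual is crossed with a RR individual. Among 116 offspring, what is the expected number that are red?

Punnett square for RW × RR:
Offspring genotypes: 2 RR, 2 RW
Phenotype counts: 2 red, 2 pink
red: 2 out of 4 → fraction 1/2
Expected count = 1/2 × 116 = 58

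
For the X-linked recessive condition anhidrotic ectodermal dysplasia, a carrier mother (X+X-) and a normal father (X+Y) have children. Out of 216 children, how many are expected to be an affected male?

Cross: X+X- × X+Y
Offspring: 1 X+X+, 1 X+Y, 1 X+X-, 1 X-Y
Probability of an affected male: 1/4
Expected count = 1/4 × 216 = 54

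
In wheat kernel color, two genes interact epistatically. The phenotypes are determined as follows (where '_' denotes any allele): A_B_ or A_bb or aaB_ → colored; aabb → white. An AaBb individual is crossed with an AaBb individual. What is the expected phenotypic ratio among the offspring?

Cross: AaBb × AaBb — consider each gene separately:
A gene: Aa × Aa → 1 AA, 2 Aa, 1 aa → 3 A_ : 1 aa (out of 4)
B gene: Bb × Bb → 1 BB, 2 Bb, 1 bb → 3 B_ : 1 bb (out of 4)
Genotype classes (out of 4 × 4 = 16): A_B_ = 3×3 = 9; A_bb = 3×1 = 3; aaB_ = 1×3 = 3; aabb = 1×1 = 1
Apply the phenotype rules: A_B_ (9) + A_bb (3) + aaB_ (3) → colored; aabb (1) → white
Phenotype counts (out of 16): 15 colored, 1 white
Ratio: 15 colored : 1 white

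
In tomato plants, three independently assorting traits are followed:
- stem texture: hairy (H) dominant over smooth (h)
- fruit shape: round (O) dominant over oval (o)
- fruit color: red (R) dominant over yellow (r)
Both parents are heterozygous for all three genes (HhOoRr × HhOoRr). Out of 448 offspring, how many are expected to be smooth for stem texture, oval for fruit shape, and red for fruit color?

Trihybrid cross: HhOoRr × HhOoRr
Each trait segregates independently with a 3:1 phenotypic ratio, so each gene contributes 3/4 (dominant) or 1/4 (recessive).
Target: smooth (stem texture), oval (fruit shape), red (fruit color)
Probability = product of independent per-trait probabilities
= 1/4 × 1/4 × 3/4 = 3/64
Expected count = 3/64 × 448 = 21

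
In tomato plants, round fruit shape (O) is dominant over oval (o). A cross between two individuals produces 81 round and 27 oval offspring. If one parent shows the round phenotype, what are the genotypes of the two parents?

Observed offspring: 81 round, 27 oval
The observed ratio simplifies to 3:1. Oval (oo) offspring appear, so each parent must contribute one o allele. The parent stated to show round carries O, so it is Oo. The other parent is then either Oo or oo: Oo × oo would give a 1:1 split, whereas Oo × Oo gives 3:1 — matching the data. So both parents are heterozygous (Oo × Oo).
Parent genotypes: Oo × Oo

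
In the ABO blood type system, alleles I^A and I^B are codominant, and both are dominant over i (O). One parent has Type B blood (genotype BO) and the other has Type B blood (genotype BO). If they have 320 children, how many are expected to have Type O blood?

Cross: BO × BO
Possible offspring genotypes: 1 BB, 2 BO, 1 OO
Blood type counts: 3 Type B, 1 Type O
Probability of Type O: 1/4
Expected count = 1/4 × 320 = 80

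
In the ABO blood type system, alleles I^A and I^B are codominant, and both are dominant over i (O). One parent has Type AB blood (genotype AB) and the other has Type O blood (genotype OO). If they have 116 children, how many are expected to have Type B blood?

Cross: AB × OO
Possible offspring genotypes: 2 AO, 2 BO
Blood type counts: 2 Type A, 2 Type B
Probability of Type B: 2/4 = 1/2
Expected count = 1/2 × 116 = 58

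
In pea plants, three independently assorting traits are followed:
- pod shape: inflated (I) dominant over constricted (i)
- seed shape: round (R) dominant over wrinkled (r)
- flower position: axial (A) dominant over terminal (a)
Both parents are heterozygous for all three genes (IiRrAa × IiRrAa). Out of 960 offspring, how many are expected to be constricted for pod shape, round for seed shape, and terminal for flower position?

Trihybrid cross: IiRrAa × IiRrAa
Each trait segregates independently with a 3:1 phenotypic ratio, so each gene contributes 3/4 (dominant) or 1/4 (recessive).
Target: constricted (pod shape), round (seed shape), terminal (flower position)
Probability = product of independent per-trait probabilities
= 1/4 × 3/4 × 1/4 = 3/64
Expected count = 3/64 × 960 = 45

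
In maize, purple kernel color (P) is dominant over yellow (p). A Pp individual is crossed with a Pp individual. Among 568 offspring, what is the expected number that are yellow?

Punnett square for Pp × Pp:
Offspring genotypes: 1 PP, 2 Pp, 1 pp
purple: 3, yellow: 1
yellow: 1 out of 4 → fraction 1/4
Expected count = 1/4 × 568 = 142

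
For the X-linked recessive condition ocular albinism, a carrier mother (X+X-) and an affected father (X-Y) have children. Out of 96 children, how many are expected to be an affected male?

Cross: X+X- × X-Y
Offspring: 1 X+X-, 1 X+Y, 1 X-X-, 1 X-Y
Probability of an affected male: 1/4
Expected count = 1/4 × 96 = 24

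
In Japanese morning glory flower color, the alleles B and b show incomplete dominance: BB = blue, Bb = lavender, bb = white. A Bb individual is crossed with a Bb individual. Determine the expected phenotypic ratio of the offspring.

Punnett square for Bb × Bb:
Offspring genotypes: 1 BB, 2 Bb, 1 bb
Phenotype counts: 1 blue, 2 lavender, 1 white
Ratio: 1 blue : 2 lavender : 1 white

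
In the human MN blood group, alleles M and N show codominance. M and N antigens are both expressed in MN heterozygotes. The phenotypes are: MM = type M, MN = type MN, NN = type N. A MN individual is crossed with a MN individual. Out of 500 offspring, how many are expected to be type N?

Punnett square for MN × MN:
Offspring genotypes: 1 MM, 2 MN, 1 NN
Phenotype counts: 1 type M, 2 type MN, 1 type N
type N: 1 out of 4 → fraction 1/4
Expected count = 1/4 × 500 = 125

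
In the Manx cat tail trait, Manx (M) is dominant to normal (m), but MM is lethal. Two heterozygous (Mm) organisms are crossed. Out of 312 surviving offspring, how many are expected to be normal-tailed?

Cross: Mm × Mm
Punnett square offspring (before lethality): 1 MM, 2 Mm, 1 mm
The MM genotype is lethal (embryos die); surviving offspring: 2 Mm, 1 mm
normal-tailed: 1 out of 3 → fraction 1/3
Expected count = 1/3 × 312 = 104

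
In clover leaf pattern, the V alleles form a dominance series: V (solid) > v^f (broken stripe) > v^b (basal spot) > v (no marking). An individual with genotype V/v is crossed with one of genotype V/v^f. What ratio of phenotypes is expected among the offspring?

Cross: V/v × V/v^f
Allele dominance: V > v^f > v^b > v
Offspring genotypes: 1 V/V, 1 V/v^f, 1 V/v, 1 v^f/v
Phenotype counts: 3 solid, 1 broken stripe
Ratio: 3 solid : 1 broken stripe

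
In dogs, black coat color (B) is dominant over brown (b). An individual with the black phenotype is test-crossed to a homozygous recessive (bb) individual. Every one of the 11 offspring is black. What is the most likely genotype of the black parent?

Test cross: ? × bb
All offspring are black.
If the unknown parent were heterozygous (Bb), about half of 11 offspring would be brown; none are. The unknown parent is most likely homozygous dominant (BB).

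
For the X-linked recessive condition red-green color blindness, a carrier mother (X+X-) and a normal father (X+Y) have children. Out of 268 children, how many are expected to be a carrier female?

Cross: X+X- × X+Y
Offspring: 1 X+X+, 1 X+Y, 1 X+X-, 1 X-Y
Probability of a carrier female: 1/4
Expected count = 1/4 × 268 = 67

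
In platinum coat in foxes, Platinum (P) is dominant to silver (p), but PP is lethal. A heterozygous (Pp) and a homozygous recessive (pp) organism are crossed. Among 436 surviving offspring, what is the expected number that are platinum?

Cross: Pp × pp
Punnett square offspring (before lethality): 2 Pp, 2 pp
No PP offspring are produced in this cross.
platinum: 2 out of 4 → fraction 1/2
Expected count = 1/2 × 436 = 218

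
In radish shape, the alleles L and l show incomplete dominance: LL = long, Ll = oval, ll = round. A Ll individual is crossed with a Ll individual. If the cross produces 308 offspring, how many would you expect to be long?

Punnett square for Ll × Ll:
Offspring genotypes: 1 LL, 2 Ll, 1 ll
Phenotype counts: 1 long, 2 oval, 1 round
long: 1 out of 4 → fraction 1/4
Expected count = 1/4 × 308 = 77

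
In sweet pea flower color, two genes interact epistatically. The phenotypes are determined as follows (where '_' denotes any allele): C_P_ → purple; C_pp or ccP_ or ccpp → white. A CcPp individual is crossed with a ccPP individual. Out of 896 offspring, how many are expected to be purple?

Cross: CcPp × ccPP — consider each gene separately:
C gene: Cc × cc → 2 Cc, 2 cc → 2 C_ : 2 cc (out of 4)
P gene: Pp × PP → 2 PP, 2 Pp → 4 P_ (out of 4)
Genotype classes (out of 4 × 4 = 16): C_P_ = 2×4 = 8; ccP_ = 2×4 = 8
Apply the phenotype rules: C_P_ (8) → purple; ccP_ (8) → white
Phenotype counts (out of 16): 8 purple, 8 white
purple: 8 out of 16 → fraction 1/2
Expected count = 1/2 × 896 = 448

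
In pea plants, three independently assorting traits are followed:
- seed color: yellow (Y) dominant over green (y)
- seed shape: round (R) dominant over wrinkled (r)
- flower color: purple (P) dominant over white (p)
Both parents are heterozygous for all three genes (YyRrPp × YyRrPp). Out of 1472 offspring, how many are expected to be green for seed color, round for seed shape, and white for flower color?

Trihybrid cross: YyRrPp × YyRrPp
Each trait segregates independently with a 3:1 phenotypic ratio, so each gene contributes 3/4 (dominant) or 1/4 (recessive).
Target: green (seed color), round (seed shape), white (flower color)
Probability = product of independent per-trait probabilities
= 1/4 × 3/4 × 1/4 = 3/64
Expected count = 3/64 × 1472 = 69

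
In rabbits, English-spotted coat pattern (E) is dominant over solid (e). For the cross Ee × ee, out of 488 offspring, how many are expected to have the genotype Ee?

Punnett square for Ee × ee:
Offspring genotypes: 2 Ee, 2 ee
Total offspring: 4
Count with target: 2
Probability: 2/4 = 1/2
Expected count = 1/2 × 488 = 244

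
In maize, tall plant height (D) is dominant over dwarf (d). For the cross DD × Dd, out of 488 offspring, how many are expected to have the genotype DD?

Punnett square for DD × Dd:
Offspring genotypes: 2 DD, 2 Dd
Total offspring: 4
Count with target: 2
Probability: 2/4 = 1/2
Expected count = 1/2 × 488 = 244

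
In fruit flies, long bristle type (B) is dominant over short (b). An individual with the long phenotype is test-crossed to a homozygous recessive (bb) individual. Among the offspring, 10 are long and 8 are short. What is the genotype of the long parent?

Test cross: ? × bb
Offspring: 10 long, 8 short — approximately 1:1.
A 1:1 ratio in a test cross indicates the unknown parent is heterozygous (Bb).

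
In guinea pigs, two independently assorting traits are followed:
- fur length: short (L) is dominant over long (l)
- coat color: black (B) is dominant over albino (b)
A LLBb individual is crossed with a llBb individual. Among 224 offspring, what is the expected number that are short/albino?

Dihybrid cross LLBb × llBb — consider each gene separately:
fur length: LL × ll → 4 Ll → 4 L_ (out of 4)
coat color: Bb × Bb → 1 BB, 2 Bb, 1 bb → 3 B_ : 1 bb (out of 4)
Combine (counts out of 4 × 4 = 16): short/black (L_B_) = 4×3 = 12; short/albino (L_bb) = 4×1 = 4
Phenotype counts (out of 16): 12 short/black, 4 short/albino
short/albino: 4 out of 16 → fraction 1/4
Expected count = 1/4 × 224 = 56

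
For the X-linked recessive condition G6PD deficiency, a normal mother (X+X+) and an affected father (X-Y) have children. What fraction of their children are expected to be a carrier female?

Cross: X+X+ × X-Y
Offspring: 2 X+X-, 2 X+Y
Probability of a carrier female: 2/4 = 1/2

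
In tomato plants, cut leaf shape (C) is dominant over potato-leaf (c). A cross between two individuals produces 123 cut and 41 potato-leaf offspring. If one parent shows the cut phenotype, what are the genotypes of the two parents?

Observed offspring: 123 cut, 41 potato-leaf
The observed ratio simplifies to 3:1. Potato-leaf (cc) offspring appear, so each parent must contribute one c allele. The parent stated to show cut carries C, so it is Cc. The other parent is then either Cc or cc: Cc × cc would give a 1:1 split, whereas Cc × Cc gives 3:1 — matching the data. So both parents are heterozygous (Cc × Cc).
Parent genotypes: Cc × Cc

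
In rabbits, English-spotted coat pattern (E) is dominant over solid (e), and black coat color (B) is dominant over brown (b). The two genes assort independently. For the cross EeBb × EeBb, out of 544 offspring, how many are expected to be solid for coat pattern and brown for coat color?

Dihybrid cross EeBb × EeBb — consider each gene separately:
coat pattern: Ee × Ee → 1 EE, 2 Ee, 1 ee → 3 E_ : 1 ee (out of 4)
coat color: Bb × Bb → 1 BB, 2 Bb, 1 bb → 3 B_ : 1 bb (out of 4)
Looking for: solid (ee) and brown (bb)
P(solid) = 1/4, P(brown) = 1/4
P(both) = 1/4 × 1/4 = 1/16
Expected count = 1/16 × 544 = 34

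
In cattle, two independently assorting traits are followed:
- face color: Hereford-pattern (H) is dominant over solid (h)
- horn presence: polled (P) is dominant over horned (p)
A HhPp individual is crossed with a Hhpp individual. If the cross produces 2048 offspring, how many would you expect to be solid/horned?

Dihybrid cross HhPp × Hhpp — consider each gene separately:
face color: Hh × Hh → 1 HH, 2 Hh, 1 hh → 3 H_ : 1 hh (out of 4)
horn presence: Pp × pp → 2 Pp, 2 pp → 2 P_ : 2 pp (out of 4)
Combine (counts out of 4 × 4 = 16): Hereford-pattern/polled (H_P_) = 3×2 = 6; Hereford-pattern/horned (H_pp) = 3×2 = 6; solid/polled (hhP_) = 1×2 = 2; solid/horned (hhpp) = 1×2 = 2
Phenotype counts (out of 16): 6 Hereford-pattern/polled, 6 Hereford-pattern/horned, 2 solid/polled, 2 solid/horned
solid/horned: 2 out of 16 → fraction 1/8
Expected count = 1/8 × 2048 = 256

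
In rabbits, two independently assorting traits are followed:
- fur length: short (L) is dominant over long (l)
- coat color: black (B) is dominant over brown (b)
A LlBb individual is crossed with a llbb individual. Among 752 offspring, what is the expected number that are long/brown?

Dihybrid cross LlBb × llbb — consider each gene separately:
fur length: Ll × ll → 2 Ll, 2 ll → 2 L_ : 2 ll (out of 4)
coat color: Bb × bb → 2 Bb, 2 bb → 2 B_ : 2 bb (out of 4)
Combine (counts out of 4 × 4 = 16): short/black (L_B_) = 2×2 = 4; short/brown (L_bb) = 2×2 = 4; long/black (llB_) = 2×2 = 4; long/brown (llbb) = 2×2 = 4
Phenotype counts (out of 16): 4 short/black, 4 short/brown, 4 long/black, 4 long/brown
long/brown: 4 out of 16 → fraction 1/4
Expected count = 1/4 × 752 = 188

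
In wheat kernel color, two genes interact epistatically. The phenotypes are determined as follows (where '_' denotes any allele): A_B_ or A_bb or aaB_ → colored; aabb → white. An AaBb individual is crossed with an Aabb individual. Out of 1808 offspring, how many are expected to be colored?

Cross: AaBb × Aabb — consider each gene separately:
A gene: Aa × Aa → 1 AA, 2 Aa, 1 aa → 3 A_ : 1 aa (out of 4)
B gene: Bb × bb → 2 Bb, 2 bb → 2 B_ : 2 bb (out of 4)
Genotype classes (out of 4 × 4 = 16): A_B_ = 3×2 = 6; A_bb = 3×2 = 6; aaB_ = 1×2 = 2; aabb = 1×2 = 2
Apply the phenotype rules: A_B_ (6) + A_bb (6) + aaB_ (2) → colored; aabb (2) → white
Phenotype counts (out of 16): 14 colored, 2 white
colored: 14 out of 16 → fraction 7/8
Expected count = 7/8 × 1808 = 1582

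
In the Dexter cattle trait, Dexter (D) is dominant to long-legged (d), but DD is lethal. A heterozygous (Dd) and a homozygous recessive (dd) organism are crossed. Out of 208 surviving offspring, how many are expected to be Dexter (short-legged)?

Cross: Dd × dd
Punnett square offspring (before lethality): 2 Dd, 2 dd
No DD offspring are produced in this cross.
Dexter (short-legged): 2 out of 4 → fraction 1/2
Expected count = 1/2 × 208 = 104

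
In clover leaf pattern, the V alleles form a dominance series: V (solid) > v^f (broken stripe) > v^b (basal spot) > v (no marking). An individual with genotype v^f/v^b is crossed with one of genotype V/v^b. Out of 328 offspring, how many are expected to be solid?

Cross: v^f/v^b × V/v^b
Allele dominance: V > v^f > v^b > v
Offspring genotypes: 1 V/v^f, 1 v^f/v^b, 1 V/v^b, 1 v^b/v^b
Phenotype counts: 2 solid, 1 broken stripe, 1 basal spot
solid: 2 out of 4 → fraction 1/2
Expected count = 1/2 × 328 = 164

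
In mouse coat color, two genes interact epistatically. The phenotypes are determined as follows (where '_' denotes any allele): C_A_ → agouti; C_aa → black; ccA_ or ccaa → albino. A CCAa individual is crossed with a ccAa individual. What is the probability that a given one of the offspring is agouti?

Cross: CCAa × ccAa — consider each gene separately:
C gene: CC × cc → 4 Cc → 4 C_ (out of 4)
A gene: Aa × Aa → 1 AA, 2 Aa, 1 aa → 3 A_ : 1 aa (out of 4)
Genotype classes (out of 4 × 4 = 16): C_A_ = 4×3 = 12; C_aa = 4×1 = 4
Apply the phenotype rules: C_A_ (12) → agouti; C_aa (4) → black
Phenotype counts (out of 16): 12 agouti, 4 black
agouti: 12 out of 16
Probability: 12/16 = 3/4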